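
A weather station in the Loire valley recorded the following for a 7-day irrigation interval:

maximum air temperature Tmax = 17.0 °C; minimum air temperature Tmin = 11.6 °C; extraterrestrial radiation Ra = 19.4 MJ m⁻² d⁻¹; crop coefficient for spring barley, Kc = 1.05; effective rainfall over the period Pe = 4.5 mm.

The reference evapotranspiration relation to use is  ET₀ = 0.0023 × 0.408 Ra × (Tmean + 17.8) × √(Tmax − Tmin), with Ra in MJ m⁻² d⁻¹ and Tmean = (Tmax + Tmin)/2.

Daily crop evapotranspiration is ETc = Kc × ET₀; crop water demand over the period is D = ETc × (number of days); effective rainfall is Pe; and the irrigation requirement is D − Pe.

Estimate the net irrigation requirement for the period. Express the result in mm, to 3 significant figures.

Tmean = (17.0 + 11.6)/2 = 14.30 °C
0.408 Ra = 0.408 × 19.4 = 7.9152 mm/d equivalent
ET₀ = 0.0023 × 7.9152 × (14.30 + 17.8) × √5.4 = 0.0023 × 7.9152 × 32.10 × 2.3238 = 1.3580 mm/d
ETc = Kc × ET₀ = 1.05 × 1.3580 = 1.4259 mm/d
Crop demand D = ETc × 7 d = 1.4259 × 7 = 9.981 mm
D − Pe = 9.981 − 4.5 = 5.481 mm

5.48 mm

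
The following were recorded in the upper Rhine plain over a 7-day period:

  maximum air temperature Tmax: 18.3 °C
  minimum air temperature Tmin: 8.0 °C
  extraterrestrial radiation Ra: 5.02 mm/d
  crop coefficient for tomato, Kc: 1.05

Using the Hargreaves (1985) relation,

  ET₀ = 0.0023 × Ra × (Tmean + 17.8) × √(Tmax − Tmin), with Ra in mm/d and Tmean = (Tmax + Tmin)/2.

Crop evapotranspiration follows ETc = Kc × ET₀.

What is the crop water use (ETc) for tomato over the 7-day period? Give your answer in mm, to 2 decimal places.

Tmean = (18.3 + 8.0)/2 = 13.15 °C
ET₀ = 0.0023 × 5.02 × (13.15 + 17.8) × √10.3 = 0.0023 × 5.02 × 30.95 × 3.2094 = 1.1469 mm/d
ETc = Kc × ET₀ = 1.05 × 1.1469 = 1.2042 mm/d
Over 7 days: 1.2042 × 7 = 8.429 mm

8.43 mm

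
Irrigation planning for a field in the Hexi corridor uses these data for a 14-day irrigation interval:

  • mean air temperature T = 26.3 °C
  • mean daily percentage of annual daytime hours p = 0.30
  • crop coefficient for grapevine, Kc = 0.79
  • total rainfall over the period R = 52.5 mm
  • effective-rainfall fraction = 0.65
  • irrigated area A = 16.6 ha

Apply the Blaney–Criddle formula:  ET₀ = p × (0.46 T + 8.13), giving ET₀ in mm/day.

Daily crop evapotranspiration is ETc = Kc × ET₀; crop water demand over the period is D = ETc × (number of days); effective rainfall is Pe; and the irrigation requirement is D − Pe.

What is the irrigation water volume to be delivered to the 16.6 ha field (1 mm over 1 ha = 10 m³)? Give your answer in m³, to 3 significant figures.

ET₀ = 0.30 × (0.46 × 26.3 + 8.13) = 0.30 × 20.228 = 6.0684 mm/d
ETc = Kc × ET₀ = 0.79 × 6.0684 = 4.7940 mm/d
Crop demand D = ETc × 14 d = 4.7940 × 14 = 67.116 mm
Pe = 0.65 × 52.5 = 34.125 mm
D − Pe = 67.116 − 34.125 = 32.991 mm
Volume = 32.991 mm × 16.6 ha × 10 = 5476.5 m³

5480 m³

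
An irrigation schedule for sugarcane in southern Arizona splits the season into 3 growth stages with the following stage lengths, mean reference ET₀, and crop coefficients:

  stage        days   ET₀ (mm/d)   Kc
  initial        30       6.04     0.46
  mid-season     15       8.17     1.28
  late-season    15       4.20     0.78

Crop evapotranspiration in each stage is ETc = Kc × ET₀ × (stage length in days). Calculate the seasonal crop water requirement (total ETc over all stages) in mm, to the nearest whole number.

289 mm

initial: 0.46 × 6.04 × 30 = 83.35 mm
mid-season: 1.28 × 8.17 × 15 = 156.86 mm
late-season: 0.78 × 4.20 × 15 = 49.14 mm
Seasonal total = 289.35 mm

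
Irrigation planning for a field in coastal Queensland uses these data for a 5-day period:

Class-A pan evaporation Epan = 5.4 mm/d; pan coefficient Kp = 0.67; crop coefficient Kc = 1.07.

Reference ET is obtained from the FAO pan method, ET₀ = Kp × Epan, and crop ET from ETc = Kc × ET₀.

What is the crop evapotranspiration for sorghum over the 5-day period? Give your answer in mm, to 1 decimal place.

ET₀ = 0.67 × 5.4 = 3.6180 mm/d
ETc = Kc × ET₀ = 1.07 × 3.6180 = 3.8713 mm/d
Over 5 days: 3.8713 × 5 = 19.357 mm

19.4 mm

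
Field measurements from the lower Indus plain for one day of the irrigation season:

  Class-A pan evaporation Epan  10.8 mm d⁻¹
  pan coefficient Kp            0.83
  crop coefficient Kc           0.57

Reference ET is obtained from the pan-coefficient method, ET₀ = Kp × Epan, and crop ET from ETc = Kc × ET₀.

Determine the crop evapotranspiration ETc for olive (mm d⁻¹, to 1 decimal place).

5.1 mm d⁻¹

ET₀ = 0.83 × 10.8 = 8.9640 mm/d
ETc = Kc × ET₀ = 0.57 × 8.9640 = 5.1095 mm/d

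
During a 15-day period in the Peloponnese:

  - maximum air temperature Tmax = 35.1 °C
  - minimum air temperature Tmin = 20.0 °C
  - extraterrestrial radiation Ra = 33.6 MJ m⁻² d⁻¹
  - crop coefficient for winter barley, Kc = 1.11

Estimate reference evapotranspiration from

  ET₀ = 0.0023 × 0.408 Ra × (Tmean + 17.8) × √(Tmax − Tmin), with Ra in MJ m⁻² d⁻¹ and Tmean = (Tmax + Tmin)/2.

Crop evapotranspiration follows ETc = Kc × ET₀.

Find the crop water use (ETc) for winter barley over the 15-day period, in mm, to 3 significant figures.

92.5 mm

Tmean = (35.1 + 20.0)/2 = 27.55 °C
0.408 Ra = 0.408 × 33.6 = 13.7088 mm/d equivalent
ET₀ = 0.0023 × 13.7088 × (27.55 + 17.8) × √15.1 = 0.0023 × 13.7088 × 45.35 × 3.8859 = 5.5564 mm/d
ETc = Kc × ET₀ = 1.11 × 5.5564 = 6.1676 mm/d
Over 15 days: 6.1676 × 15 = 92.514 mm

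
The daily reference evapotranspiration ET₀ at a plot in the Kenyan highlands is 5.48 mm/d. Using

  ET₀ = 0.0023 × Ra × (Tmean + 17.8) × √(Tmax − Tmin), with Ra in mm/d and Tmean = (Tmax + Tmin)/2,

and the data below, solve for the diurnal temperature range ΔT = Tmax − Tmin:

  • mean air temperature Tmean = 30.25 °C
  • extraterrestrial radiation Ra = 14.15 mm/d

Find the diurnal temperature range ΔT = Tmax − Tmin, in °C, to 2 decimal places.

√ΔT = ET₀ / [0.0023 × Ra × (Tmean+17.8)] = 5.48 / (0.0023 × 14.15 × 48.05) = 3.5043
ΔT = 3.5043² = 12.280 °C

12.28 °C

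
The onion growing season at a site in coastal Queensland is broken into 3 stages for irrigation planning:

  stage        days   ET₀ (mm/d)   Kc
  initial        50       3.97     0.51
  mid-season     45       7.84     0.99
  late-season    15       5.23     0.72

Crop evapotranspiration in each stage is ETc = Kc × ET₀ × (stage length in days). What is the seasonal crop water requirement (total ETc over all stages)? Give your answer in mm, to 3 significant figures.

initial: 0.51 × 3.97 × 50 = 101.24 mm
mid-season: 0.99 × 7.84 × 45 = 349.27 mm
late-season: 0.72 × 5.23 × 15 = 56.48 mm
Seasonal total = 506.99 mm

507 mm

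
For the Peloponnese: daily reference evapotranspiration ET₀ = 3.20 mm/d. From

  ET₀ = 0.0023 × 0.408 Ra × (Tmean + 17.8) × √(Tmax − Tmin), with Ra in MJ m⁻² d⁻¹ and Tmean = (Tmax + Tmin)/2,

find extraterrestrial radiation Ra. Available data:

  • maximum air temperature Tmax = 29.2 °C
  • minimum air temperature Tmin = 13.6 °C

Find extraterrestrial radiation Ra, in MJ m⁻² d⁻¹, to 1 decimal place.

Tmean = (29.2+13.6)/2 = 21.40 °C; ΔT = 15.6
Ra = ET₀ / [0.0023 × 0.408 × (Tmean+17.8) × √ΔT]
   = 3.20 / (0.0023 × 0.408 × 39.20 × 3.9497) = 22.025 MJ m⁻² d⁻¹

22.0 MJ m⁻² d⁻¹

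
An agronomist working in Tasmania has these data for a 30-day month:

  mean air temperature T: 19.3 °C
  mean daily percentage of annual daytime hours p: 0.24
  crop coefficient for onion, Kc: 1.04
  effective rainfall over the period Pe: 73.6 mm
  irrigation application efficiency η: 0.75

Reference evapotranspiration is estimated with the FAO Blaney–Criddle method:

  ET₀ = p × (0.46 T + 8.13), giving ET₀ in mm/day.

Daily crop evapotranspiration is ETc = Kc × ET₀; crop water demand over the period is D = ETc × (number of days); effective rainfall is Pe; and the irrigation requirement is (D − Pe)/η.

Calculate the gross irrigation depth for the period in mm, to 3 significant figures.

ET₀ = 0.24 × (0.46 × 19.3 + 8.13) = 0.24 × 17.008 = 4.0819 mm/d
ETc = Kc × ET₀ = 1.04 × 4.0819 = 4.2452 mm/d
Crop demand D = ETc × 30 d = 4.2452 × 30 = 127.356 mm
D − Pe = 127.356 − 73.6 = 53.756 mm
Gross irrigation = 53.756 / 0.75 = 71.675 mm

71.7 mm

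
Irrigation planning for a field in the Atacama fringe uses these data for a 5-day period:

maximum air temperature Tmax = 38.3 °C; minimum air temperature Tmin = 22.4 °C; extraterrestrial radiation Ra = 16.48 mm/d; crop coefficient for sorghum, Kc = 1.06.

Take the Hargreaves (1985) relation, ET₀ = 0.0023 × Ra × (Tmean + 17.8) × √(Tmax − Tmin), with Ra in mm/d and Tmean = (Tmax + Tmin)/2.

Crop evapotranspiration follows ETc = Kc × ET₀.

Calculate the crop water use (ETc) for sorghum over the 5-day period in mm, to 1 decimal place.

38.6 mm

Tmean = (38.3 + 22.4)/2 = 30.35 °C
ET₀ = 0.0023 × 16.48 × (30.35 + 17.8) × √15.9 = 0.0023 × 16.48 × 48.15 × 3.9875 = 7.2775 mm/d
ETc = Kc × ET₀ = 1.06 × 7.2775 = 7.7142 mm/d
Over 5 days: 7.7142 × 5 = 38.571 mm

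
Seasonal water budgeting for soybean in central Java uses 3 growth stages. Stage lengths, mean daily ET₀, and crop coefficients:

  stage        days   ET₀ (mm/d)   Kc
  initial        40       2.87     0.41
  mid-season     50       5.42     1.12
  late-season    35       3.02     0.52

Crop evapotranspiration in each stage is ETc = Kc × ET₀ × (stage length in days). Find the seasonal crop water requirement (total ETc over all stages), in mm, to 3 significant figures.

406 mm

initial: 0.41 × 2.87 × 40 = 47.07 mm
mid-season: 1.12 × 5.42 × 50 = 303.52 mm
late-season: 0.52 × 3.02 × 35 = 54.96 mm
Seasonal total = 405.55 mm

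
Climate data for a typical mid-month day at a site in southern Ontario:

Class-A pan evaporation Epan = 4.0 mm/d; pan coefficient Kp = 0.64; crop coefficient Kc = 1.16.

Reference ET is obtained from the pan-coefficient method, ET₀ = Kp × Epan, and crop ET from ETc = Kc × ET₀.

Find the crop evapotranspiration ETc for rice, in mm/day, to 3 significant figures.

ET₀ = 0.64 × 4.0 = 2.5600 mm/d
ETc = Kc × ET₀ = 1.16 × 2.5600 = 2.9696 mm/d

2.97 mm/day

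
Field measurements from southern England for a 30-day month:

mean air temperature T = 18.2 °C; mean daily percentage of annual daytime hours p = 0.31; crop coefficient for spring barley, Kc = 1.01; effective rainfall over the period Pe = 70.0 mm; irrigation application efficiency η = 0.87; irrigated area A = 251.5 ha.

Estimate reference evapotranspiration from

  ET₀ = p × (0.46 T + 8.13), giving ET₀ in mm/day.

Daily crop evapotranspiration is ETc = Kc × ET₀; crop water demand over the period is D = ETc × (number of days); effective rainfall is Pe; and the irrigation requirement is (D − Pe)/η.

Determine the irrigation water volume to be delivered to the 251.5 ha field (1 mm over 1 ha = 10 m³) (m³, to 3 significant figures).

246000 m³

ET₀ = 0.31 × (0.46 × 18.2 + 8.13) = 0.31 × 16.502 = 5.1156 mm/d
ETc = Kc × ET₀ = 1.01 × 5.1156 = 5.1668 mm/d
Crop demand D = ETc × 30 d = 5.1668 × 30 = 155.004 mm
D − Pe = 155.004 − 70.0 = 85.004 mm
Gross irrigation = 85.004 / 0.87 = 97.706 mm
Volume = 97.706 mm × 251.5 ha × 10 = 245730.6 m³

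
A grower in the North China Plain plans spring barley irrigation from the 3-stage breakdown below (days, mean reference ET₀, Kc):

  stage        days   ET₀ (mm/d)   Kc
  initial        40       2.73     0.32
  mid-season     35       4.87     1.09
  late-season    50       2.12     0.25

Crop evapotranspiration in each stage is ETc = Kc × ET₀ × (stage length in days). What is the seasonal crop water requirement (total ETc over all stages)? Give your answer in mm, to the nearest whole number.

initial: 0.32 × 2.73 × 40 = 34.94 mm
mid-season: 1.09 × 4.87 × 35 = 185.79 mm
late-season: 0.25 × 2.12 × 50 = 26.50 mm
Seasonal total = 247.23 mm

247 mm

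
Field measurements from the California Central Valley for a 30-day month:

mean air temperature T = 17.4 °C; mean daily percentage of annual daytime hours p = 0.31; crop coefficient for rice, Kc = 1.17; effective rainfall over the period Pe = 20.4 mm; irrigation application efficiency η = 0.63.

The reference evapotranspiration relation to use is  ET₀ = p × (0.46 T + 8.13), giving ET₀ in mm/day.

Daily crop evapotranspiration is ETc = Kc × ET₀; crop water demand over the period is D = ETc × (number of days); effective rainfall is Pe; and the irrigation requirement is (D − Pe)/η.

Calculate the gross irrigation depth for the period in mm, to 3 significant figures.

246 mm

ET₀ = 0.31 × (0.46 × 17.4 + 8.13) = 0.31 × 16.134 = 5.0015 mm/d
ETc = Kc × ET₀ = 1.17 × 5.0015 = 5.8518 mm/d
Crop demand D = ETc × 30 d = 5.8518 × 30 = 175.554 mm
D − Pe = 175.554 − 20.4 = 155.154 mm
Gross irrigation = 155.154 / 0.63 = 246.276 mm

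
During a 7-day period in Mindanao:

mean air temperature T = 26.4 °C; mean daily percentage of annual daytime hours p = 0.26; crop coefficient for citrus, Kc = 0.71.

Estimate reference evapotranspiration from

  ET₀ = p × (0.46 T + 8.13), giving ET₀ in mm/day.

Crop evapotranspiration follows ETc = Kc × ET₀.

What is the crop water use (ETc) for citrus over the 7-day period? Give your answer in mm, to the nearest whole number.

ET₀ = 0.26 × (0.46 × 26.4 + 8.13) = 0.26 × 20.274 = 5.2712 mm/d
ETc = Kc × ET₀ = 0.71 × 5.2712 = 3.7426 mm/d
Over 7 days: 3.7426 × 7 = 26.198 mm

26 mm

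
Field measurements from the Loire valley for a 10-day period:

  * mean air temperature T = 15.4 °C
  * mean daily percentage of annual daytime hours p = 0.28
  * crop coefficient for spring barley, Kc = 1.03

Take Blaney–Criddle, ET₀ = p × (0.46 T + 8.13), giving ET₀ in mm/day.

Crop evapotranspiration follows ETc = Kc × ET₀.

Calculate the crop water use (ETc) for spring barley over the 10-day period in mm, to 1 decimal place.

ET₀ = 0.28 × (0.46 × 15.4 + 8.13) = 0.28 × 15.214 = 4.2599 mm/d
ETc = Kc × ET₀ = 1.03 × 4.2599 = 4.3877 mm/d
Over 10 days: 4.3877 × 10 = 43.877 mm

43.9 mm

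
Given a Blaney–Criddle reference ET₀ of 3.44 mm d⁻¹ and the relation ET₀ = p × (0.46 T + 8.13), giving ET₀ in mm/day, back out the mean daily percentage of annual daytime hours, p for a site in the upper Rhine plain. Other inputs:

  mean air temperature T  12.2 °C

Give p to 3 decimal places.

p = ET₀ / (0.46 T + 8.13) = 3.44 / (0.46 × 12.2 + 8.13) = 3.44 / 13.742 = 0.2503

0.250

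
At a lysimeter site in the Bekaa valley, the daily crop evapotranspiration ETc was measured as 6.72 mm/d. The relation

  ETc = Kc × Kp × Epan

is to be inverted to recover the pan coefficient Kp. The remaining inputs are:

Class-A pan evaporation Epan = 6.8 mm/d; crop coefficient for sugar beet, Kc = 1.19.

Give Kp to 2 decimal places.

ETc = Kc × Kp × Epan  ⇒  Kp = ETc / (Kc × Epan)
Kp = 6.72 / (1.19 × 6.8) = 6.72 / 8.092 = 0.8304

0.83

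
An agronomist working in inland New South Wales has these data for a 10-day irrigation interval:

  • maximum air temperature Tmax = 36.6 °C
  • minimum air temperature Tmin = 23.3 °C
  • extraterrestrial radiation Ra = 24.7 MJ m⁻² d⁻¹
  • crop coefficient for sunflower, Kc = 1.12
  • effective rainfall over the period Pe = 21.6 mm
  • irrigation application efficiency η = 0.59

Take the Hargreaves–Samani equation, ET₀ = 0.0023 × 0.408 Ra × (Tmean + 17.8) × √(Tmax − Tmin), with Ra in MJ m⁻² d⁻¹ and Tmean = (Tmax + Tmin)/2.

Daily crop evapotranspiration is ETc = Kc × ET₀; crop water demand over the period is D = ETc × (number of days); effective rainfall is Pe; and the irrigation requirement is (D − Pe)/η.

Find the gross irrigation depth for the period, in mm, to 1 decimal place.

40.0 mm

Tmean = (36.6 + 23.3)/2 = 29.95 °C
0.408 Ra = 0.408 × 24.7 = 10.0776 mm/d equivalent
ET₀ = 0.0023 × 10.0776 × (29.95 + 17.8) × √13.3 = 0.0023 × 10.0776 × 47.75 × 3.6469 = 4.0363 mm/d
ETc = Kc × ET₀ = 1.12 × 4.0363 = 4.5207 mm/d
Crop demand D = ETc × 10 d = 4.5207 × 10 = 45.207 mm
D − Pe = 45.207 − 21.6 = 23.607 mm
Gross irrigation = 23.607 / 0.59 = 40.012 mm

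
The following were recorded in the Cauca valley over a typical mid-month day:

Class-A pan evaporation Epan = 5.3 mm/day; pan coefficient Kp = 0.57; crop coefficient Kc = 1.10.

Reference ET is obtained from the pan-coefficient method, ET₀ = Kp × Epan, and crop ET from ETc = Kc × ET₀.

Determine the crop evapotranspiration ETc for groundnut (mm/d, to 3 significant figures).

ET₀ = 0.57 × 5.3 = 3.0210 mm/d
ETc = Kc × ET₀ = 1.10 × 3.0210 = 3.3231 mm/d

3.32 mm/d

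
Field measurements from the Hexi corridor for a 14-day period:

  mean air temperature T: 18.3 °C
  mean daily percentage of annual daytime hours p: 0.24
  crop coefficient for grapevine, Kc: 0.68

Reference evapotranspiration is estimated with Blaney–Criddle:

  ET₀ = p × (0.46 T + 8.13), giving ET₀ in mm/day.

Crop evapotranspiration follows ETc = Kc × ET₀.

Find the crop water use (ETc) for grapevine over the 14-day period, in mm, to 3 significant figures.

37.8 mm

ET₀ = 0.24 × (0.46 × 18.3 + 8.13) = 0.24 × 16.548 = 3.9715 mm/d
ETc = Kc × ET₀ = 0.68 × 3.9715 = 2.7006 mm/d
Over 14 days: 2.7006 × 14 = 37.808 mm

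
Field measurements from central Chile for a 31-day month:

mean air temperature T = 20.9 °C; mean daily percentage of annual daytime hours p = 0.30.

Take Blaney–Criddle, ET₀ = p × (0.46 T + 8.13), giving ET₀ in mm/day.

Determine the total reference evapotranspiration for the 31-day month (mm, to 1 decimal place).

165.0 mm

ET₀ = 0.30 × (0.46 × 20.9 + 8.13) = 0.30 × 17.744 = 5.3232 mm/d
Monthly total = 5.3232 × 31 = 165.019 mm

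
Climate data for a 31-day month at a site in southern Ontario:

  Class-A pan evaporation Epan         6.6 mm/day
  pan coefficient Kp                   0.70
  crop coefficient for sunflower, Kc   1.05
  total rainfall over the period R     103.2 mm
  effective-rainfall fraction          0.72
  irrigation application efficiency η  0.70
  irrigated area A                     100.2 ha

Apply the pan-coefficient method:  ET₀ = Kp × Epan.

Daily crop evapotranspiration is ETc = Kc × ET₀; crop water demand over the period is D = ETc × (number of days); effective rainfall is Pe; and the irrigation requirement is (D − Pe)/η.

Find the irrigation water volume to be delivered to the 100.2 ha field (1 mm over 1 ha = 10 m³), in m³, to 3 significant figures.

ET₀ = 0.70 × 6.6 = 4.6200 mm/d
ETc = Kc × ET₀ = 1.05 × 4.6200 = 4.8510 mm/d
Crop demand D = ETc × 31 d = 4.8510 × 31 = 150.381 mm
Pe = 0.72 × 103.2 = 74.304 mm
D − Pe = 150.381 − 74.304 = 76.077 mm
Gross irrigation = 76.077 / 0.70 = 108.681 mm
Volume = 108.681 mm × 100.2 ha × 10 = 108898.4 m³

109000 m³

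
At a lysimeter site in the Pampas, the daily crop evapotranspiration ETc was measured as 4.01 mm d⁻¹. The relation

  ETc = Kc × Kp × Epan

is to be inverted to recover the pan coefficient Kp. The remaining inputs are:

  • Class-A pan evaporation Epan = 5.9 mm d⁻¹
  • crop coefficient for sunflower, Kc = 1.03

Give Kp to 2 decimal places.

0.66

ETc = Kc × Kp × Epan  ⇒  Kp = ETc / (Kc × Epan)
Kp = 4.01 / (1.03 × 5.9) = 4.01 / 6.077 = 0.6599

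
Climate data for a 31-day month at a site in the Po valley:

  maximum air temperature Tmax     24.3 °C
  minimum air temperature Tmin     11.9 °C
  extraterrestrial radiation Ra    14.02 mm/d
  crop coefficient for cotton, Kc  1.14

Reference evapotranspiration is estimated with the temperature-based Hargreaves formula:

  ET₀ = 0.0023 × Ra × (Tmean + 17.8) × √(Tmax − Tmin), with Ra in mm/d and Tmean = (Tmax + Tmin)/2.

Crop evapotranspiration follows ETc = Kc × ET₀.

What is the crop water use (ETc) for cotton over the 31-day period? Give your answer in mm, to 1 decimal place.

Tmean = (24.3 + 11.9)/2 = 18.10 °C
ET₀ = 0.0023 × 14.02 × (18.10 + 17.8) × √12.4 = 0.0023 × 14.02 × 35.90 × 3.5214 = 4.0765 mm/d
ETc = Kc × ET₀ = 1.14 × 4.0765 = 4.6472 mm/d
Over 31 days: 4.6472 × 31 = 144.063 mm

144.1 mm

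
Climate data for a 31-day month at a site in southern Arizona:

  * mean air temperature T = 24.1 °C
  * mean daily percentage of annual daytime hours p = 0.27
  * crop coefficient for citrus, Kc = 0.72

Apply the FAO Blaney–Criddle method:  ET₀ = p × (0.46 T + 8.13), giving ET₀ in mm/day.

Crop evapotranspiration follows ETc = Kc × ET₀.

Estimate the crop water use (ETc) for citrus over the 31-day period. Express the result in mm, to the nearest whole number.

ET₀ = 0.27 × (0.46 × 24.1 + 8.13) = 0.27 × 19.216 = 5.1883 mm/d
ETc = Kc × ET₀ = 0.72 × 5.1883 = 3.7356 mm/d
Over 31 days: 3.7356 × 31 = 115.804 mm

116 mm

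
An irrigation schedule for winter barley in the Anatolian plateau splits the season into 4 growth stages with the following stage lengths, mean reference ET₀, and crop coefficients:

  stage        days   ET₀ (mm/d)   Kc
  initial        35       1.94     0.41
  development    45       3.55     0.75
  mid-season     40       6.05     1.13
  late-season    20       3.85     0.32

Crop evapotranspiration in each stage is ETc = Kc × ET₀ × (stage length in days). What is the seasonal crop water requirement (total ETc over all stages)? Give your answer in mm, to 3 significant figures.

446 mm

initial: 0.41 × 1.94 × 35 = 27.84 mm
development: 0.75 × 3.55 × 45 = 119.81 mm
mid-season: 1.13 × 6.05 × 40 = 273.46 mm
late-season: 0.32 × 3.85 × 20 = 24.64 mm
Seasonal total = 445.75 mm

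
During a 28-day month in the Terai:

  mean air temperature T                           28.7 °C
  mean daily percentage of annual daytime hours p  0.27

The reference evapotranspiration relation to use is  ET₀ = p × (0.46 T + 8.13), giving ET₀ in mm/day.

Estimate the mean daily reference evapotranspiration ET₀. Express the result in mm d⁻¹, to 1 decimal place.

ET₀ = 0.27 × (0.46 × 28.7 + 8.13) = 0.27 × 21.332 = 5.7596 mm/d

5.8 mm d⁻¹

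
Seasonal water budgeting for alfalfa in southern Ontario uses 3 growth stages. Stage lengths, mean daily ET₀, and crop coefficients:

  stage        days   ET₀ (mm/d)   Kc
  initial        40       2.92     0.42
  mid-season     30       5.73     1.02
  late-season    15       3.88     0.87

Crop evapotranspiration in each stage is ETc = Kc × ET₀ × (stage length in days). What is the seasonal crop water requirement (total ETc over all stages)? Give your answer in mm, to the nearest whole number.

275 mm

initial: 0.42 × 2.92 × 40 = 49.06 mm
mid-season: 1.02 × 5.73 × 30 = 175.34 mm
late-season: 0.87 × 3.88 × 15 = 50.63 mm
Seasonal total = 275.03 mm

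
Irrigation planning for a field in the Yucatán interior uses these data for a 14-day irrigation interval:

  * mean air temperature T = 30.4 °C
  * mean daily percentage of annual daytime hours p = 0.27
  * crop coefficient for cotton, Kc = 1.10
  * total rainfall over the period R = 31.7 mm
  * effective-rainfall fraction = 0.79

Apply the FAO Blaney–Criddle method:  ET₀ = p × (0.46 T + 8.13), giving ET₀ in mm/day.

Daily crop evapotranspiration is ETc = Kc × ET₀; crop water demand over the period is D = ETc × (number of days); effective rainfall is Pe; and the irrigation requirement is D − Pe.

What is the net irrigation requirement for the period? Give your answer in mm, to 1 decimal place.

ET₀ = 0.27 × (0.46 × 30.4 + 8.13) = 0.27 × 22.114 = 5.9708 mm/d
ETc = Kc × ET₀ = 1.10 × 5.9708 = 6.5679 mm/d
Crop demand D = ETc × 14 d = 6.5679 × 14 = 91.951 mm
Pe = 0.79 × 31.7 = 25.043 mm
D − Pe = 91.951 − 25.043 = 66.908 mm

66.9 mm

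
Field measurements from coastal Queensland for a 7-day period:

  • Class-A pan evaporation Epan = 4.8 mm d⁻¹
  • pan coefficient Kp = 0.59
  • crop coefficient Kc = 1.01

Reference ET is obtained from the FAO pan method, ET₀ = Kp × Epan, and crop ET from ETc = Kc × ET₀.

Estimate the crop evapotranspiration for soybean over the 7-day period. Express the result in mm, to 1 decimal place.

ET₀ = 0.59 × 4.8 = 2.8320 mm/d
ETc = Kc × ET₀ = 1.01 × 2.8320 = 2.8603 mm/d
Over 7 days: 2.8603 × 7 = 20.022 mm

20.0 mm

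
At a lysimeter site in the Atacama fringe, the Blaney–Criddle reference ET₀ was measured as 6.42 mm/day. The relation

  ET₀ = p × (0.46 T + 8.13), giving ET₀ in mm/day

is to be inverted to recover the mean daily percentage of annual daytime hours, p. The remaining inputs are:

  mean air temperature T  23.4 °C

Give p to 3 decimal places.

0.340

p = ET₀ / (0.46 T + 8.13) = 6.42 / (0.46 × 23.4 + 8.13) = 6.42 / 18.894 = 0.3398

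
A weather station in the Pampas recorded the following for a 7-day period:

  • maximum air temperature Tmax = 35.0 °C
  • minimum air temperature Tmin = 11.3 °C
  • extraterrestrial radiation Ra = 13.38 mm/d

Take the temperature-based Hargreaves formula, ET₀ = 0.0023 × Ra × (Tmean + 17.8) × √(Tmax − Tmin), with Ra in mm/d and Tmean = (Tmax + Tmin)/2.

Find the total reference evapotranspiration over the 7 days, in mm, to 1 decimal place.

Tmean = (35.0 + 11.3)/2 = 23.15 °C
ET₀ = 0.0023 × 13.38 × (23.15 + 17.8) × √23.7 = 0.0023 × 13.38 × 40.95 × 4.8683 = 6.1350 mm/d
Over 7 days: 6.1350 × 7 = 42.945 mm

42.9 mm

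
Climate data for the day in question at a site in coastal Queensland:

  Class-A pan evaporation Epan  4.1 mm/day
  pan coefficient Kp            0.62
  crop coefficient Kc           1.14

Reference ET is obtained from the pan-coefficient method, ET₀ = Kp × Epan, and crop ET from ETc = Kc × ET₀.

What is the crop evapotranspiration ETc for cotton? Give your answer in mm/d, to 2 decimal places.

ET₀ = 0.62 × 4.1 = 2.5420 mm/d
ETc = Kc × ET₀ = 1.14 × 2.5420 = 2.8979 mm/d

2.90 mm/d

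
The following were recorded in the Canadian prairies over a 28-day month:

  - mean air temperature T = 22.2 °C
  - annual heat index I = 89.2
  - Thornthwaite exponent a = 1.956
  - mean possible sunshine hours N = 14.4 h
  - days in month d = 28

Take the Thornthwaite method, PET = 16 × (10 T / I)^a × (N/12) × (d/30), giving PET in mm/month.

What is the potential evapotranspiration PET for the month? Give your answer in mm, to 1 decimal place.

106.6 mm

10T/I = 10 × 22.2 / 89.2 = 2.4888
(10T/I)^a = 2.4888^1.956 = 5.9505
Uncorrected PET = 16 × 5.9505 = 95.208 mm
Correction = (N/12)(d/30) = (14.4/12)(28/30) = 1.1200
PET = 95.208 × 1.1200 = 106.633 mm/month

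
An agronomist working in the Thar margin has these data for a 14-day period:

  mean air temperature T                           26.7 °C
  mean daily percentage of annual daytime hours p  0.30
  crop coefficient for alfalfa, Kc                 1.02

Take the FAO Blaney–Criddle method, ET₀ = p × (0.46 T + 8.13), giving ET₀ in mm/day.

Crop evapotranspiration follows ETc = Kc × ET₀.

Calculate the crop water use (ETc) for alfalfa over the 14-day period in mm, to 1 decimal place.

87.4 mm

ET₀ = 0.30 × (0.46 × 26.7 + 8.13) = 0.30 × 20.412 = 6.1236 mm/d
ETc = Kc × ET₀ = 1.02 × 6.1236 = 6.2461 mm/d
Over 14 days: 6.2461 × 14 = 87.445 mm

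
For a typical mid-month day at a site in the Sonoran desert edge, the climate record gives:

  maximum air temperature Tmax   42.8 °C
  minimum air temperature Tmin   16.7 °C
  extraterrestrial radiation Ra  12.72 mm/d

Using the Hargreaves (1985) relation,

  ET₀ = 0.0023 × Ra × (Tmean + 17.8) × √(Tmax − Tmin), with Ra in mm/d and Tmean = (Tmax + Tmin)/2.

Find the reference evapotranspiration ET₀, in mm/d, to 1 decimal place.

Tmean = (42.8 + 16.7)/2 = 29.75 °C
ET₀ = 0.0023 × 12.72 × (29.75 + 17.8) × √26.1 = 0.0023 × 12.72 × 47.55 × 5.1088 = 7.1070 mm/d

7.1 mm/d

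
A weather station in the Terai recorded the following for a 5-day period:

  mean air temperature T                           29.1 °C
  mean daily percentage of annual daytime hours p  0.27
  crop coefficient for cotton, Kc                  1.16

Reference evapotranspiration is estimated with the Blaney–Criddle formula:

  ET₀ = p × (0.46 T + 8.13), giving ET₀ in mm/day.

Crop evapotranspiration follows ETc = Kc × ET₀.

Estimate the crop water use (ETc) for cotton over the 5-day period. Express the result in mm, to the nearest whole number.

ET₀ = 0.27 × (0.46 × 29.1 + 8.13) = 0.27 × 21.516 = 5.8093 mm/d
ETc = Kc × ET₀ = 1.16 × 5.8093 = 6.7388 mm/d
Over 5 days: 6.7388 × 5 = 33.694 mm

34 mm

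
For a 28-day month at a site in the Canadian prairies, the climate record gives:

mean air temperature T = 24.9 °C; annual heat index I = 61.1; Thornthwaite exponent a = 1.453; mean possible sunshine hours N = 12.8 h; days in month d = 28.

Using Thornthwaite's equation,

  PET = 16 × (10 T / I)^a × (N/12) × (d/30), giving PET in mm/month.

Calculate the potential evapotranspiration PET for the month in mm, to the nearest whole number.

123 mm

10T/I = 10 × 24.9 / 61.1 = 4.0753
(10T/I)^a = 4.0753^1.453 = 7.7013
Uncorrected PET = 16 × 7.7013 = 123.221 mm
Correction = (N/12)(d/30) = (12.8/12)(28/30) = 0.9956
PET = 123.221 × 0.9956 = 122.679 mm/month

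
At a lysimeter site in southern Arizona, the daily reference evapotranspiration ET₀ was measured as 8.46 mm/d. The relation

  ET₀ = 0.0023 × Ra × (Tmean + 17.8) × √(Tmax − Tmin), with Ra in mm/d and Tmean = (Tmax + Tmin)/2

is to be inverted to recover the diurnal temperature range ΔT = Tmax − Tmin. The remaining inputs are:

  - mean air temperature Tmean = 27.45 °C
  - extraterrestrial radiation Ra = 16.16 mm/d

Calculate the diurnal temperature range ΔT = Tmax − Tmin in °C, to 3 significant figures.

√ΔT = ET₀ / [0.0023 × Ra × (Tmean+17.8)] = 8.46 / (0.0023 × 16.16 × 45.25) = 5.0302
ΔT = 5.0302² = 25.303 °C

25.3 °C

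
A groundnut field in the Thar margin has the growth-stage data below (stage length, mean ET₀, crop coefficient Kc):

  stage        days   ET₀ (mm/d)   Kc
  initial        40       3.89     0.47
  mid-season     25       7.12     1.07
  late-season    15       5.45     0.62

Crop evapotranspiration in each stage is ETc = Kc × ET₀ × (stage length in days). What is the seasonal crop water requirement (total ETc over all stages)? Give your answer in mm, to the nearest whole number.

initial: 0.47 × 3.89 × 40 = 73.13 mm
mid-season: 1.07 × 7.12 × 25 = 190.46 mm
late-season: 0.62 × 5.45 × 15 = 50.69 mm
Seasonal total = 314.28 mm

314 mm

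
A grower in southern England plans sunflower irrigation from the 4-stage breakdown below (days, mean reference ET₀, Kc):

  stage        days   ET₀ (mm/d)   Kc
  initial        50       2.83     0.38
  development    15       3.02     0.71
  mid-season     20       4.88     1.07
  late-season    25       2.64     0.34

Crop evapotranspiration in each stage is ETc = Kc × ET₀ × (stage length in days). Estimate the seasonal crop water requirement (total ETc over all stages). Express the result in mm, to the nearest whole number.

initial: 0.38 × 2.83 × 50 = 53.77 mm
development: 0.71 × 3.02 × 15 = 32.16 mm
mid-season: 1.07 × 4.88 × 20 = 104.43 mm
late-season: 0.34 × 2.64 × 25 = 22.44 mm
Seasonal total = 212.80 mm

213 mm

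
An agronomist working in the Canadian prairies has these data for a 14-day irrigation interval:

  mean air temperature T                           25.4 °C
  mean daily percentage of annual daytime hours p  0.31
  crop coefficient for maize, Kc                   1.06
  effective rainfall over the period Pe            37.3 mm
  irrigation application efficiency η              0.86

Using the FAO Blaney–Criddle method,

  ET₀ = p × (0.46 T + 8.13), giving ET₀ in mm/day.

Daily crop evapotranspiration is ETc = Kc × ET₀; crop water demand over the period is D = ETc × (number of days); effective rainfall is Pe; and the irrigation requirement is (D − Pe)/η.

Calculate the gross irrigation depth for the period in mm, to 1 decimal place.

ET₀ = 0.31 × (0.46 × 25.4 + 8.13) = 0.31 × 19.814 = 6.1423 mm/d
ETc = Kc × ET₀ = 1.06 × 6.1423 = 6.5108 mm/d
Crop demand D = ETc × 14 d = 6.5108 × 14 = 91.151 mm
D − Pe = 91.151 − 37.3 = 53.851 mm
Gross irrigation = 53.851 / 0.86 = 62.617 mm

62.6 mm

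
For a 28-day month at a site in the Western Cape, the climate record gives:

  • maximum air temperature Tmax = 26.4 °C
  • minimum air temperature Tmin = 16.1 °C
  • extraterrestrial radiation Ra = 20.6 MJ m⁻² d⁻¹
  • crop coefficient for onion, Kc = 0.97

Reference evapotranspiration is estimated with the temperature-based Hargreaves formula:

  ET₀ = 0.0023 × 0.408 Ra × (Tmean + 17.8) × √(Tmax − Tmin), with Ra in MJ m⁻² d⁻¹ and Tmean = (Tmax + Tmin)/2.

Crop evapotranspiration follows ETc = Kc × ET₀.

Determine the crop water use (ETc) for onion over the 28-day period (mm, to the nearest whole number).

Tmean = (26.4 + 16.1)/2 = 21.25 °C
0.408 Ra = 0.408 × 20.6 = 8.4048 mm/d equivalent
ET₀ = 0.0023 × 8.4048 × (21.25 + 17.8) × √10.3 = 0.0023 × 8.4048 × 39.05 × 3.2094 = 2.4227 mm/d
ETc = Kc × ET₀ = 0.97 × 2.4227 = 2.3500 mm/d
Over 28 days: 2.3500 × 28 = 65.800 mm

66 mm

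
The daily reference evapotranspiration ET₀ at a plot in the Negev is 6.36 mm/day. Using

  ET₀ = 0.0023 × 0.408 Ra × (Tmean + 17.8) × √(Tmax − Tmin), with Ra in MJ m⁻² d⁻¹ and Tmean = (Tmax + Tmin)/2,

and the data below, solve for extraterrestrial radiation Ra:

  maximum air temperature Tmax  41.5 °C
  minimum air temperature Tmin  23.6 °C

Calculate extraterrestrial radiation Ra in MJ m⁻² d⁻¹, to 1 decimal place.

31.8 MJ m⁻² d⁻¹

Tmean = (41.5+23.6)/2 = 32.55 °C; ΔT = 17.9
Ra = ET₀ / [0.0023 × 0.408 × (Tmean+17.8) × √ΔT]
   = 6.36 / (0.0023 × 0.408 × 50.35 × 4.2308) = 31.816 MJ m⁻² d⁻¹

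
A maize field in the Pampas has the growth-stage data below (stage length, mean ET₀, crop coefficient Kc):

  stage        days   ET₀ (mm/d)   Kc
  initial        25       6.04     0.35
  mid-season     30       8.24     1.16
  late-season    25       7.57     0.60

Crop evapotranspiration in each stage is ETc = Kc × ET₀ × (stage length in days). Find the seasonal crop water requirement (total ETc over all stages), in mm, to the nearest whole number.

453 mm

initial: 0.35 × 6.04 × 25 = 52.85 mm
mid-season: 1.16 × 8.24 × 30 = 286.75 mm
late-season: 0.60 × 7.57 × 25 = 113.55 mm
Seasonal total = 453.15 mm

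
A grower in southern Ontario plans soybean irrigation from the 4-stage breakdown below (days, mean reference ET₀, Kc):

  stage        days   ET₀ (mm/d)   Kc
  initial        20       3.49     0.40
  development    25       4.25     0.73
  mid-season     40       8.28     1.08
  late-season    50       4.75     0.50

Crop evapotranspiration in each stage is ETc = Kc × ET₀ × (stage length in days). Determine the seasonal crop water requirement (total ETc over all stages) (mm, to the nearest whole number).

582 mm

initial: 0.40 × 3.49 × 20 = 27.92 mm
development: 0.73 × 4.25 × 25 = 77.56 mm
mid-season: 1.08 × 8.28 × 40 = 357.70 mm
late-season: 0.50 × 4.75 × 50 = 118.75 mm
Seasonal total = 581.93 mm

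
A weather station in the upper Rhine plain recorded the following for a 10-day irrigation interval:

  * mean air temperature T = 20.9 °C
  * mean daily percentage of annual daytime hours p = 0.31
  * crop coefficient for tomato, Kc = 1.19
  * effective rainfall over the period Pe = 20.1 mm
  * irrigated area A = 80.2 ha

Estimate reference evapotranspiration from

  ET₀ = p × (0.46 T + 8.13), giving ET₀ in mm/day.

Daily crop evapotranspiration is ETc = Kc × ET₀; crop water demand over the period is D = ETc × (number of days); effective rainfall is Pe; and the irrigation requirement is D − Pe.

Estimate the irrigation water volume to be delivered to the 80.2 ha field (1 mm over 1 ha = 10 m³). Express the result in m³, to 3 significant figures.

36400 m³

ET₀ = 0.31 × (0.46 × 20.9 + 8.13) = 0.31 × 17.744 = 5.5006 mm/d
ETc = Kc × ET₀ = 1.19 × 5.5006 = 6.5457 mm/d
Crop demand D = ETc × 10 d = 6.5457 × 10 = 65.457 mm
D − Pe = 65.457 − 20.1 = 45.357 mm
Volume = 45.357 mm × 80.2 ha × 10 = 36376.3 m³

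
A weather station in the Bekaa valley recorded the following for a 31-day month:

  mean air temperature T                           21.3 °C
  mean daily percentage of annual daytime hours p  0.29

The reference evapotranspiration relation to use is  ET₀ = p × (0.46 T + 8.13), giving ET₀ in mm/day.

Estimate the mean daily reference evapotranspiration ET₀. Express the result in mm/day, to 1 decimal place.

ET₀ = 0.29 × (0.46 × 21.3 + 8.13) = 0.29 × 17.928 = 5.1991 mm/d

5.2 mm/day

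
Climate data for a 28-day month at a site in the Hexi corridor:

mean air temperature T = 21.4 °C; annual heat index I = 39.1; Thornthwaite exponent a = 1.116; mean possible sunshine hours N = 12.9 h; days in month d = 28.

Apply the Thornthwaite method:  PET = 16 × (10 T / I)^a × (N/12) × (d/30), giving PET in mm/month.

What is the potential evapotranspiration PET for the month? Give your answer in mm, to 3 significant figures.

10T/I = 10 × 21.4 / 39.1 = 5.4731
(10T/I)^a = 5.4731^1.116 = 6.6660
Uncorrected PET = 16 × 6.6660 = 106.656 mm
Correction = (N/12)(d/30) = (12.9/12)(28/30) = 1.0033
PET = 106.656 × 1.0033 = 107.008 mm/month

107 mm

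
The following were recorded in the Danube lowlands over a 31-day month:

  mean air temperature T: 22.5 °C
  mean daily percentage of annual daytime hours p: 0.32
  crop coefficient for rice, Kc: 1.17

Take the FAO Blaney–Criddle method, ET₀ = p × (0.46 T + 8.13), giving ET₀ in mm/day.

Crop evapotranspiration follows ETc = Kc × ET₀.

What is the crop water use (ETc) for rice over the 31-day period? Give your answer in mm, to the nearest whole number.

214 mm

ET₀ = 0.32 × (0.46 × 22.5 + 8.13) = 0.32 × 18.480 = 5.9136 mm/d
ETc = Kc × ET₀ = 1.17 × 5.9136 = 6.9189 mm/d
Over 31 days: 6.9189 × 31 = 214.486 mm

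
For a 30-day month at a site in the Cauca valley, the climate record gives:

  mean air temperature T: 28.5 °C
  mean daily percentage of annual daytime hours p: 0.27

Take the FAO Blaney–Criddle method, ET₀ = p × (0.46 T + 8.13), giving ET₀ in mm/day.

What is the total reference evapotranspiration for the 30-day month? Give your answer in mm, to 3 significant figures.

172 mm

ET₀ = 0.27 × (0.46 × 28.5 + 8.13) = 0.27 × 21.240 = 5.7348 mm/d
Monthly total = 5.7348 × 30 = 172.044 mm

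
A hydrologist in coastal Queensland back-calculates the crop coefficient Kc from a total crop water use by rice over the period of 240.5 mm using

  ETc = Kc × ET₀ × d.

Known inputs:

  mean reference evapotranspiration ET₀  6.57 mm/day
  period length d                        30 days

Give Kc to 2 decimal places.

ETc = Kc × ET₀ × d  ⇒  Kc = ETc / (ET₀ × d)
Kc = 240.5 / (6.57 × 30) = 240.5 / 197.10 = 1.2202

1.22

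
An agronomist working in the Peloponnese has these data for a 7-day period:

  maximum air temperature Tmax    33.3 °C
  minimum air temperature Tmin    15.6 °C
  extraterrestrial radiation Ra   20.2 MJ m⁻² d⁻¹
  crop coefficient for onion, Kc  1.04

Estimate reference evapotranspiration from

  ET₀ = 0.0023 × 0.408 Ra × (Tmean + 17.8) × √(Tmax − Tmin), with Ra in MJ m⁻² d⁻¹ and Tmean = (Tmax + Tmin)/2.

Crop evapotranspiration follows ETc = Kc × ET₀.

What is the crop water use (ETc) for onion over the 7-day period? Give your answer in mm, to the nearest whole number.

25 mm

Tmean = (33.3 + 15.6)/2 = 24.45 °C
0.408 Ra = 0.408 × 20.2 = 8.2416 mm/d equivalent
ET₀ = 0.0023 × 8.2416 × (24.45 + 17.8) × √17.7 = 0.0023 × 8.2416 × 42.25 × 4.2071 = 3.3694 mm/d
ETc = Kc × ET₀ = 1.04 × 3.3694 = 3.5042 mm/d
Over 7 days: 3.5042 × 7 = 24.529 mm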